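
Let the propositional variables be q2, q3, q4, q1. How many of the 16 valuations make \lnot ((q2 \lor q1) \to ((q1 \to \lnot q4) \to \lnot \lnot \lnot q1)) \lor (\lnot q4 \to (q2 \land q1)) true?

Initial set: {T (\lnot ((q2 \lor q1) \to ((q1 \to \lnot q4) \to \lnot \lnot \lnot q1)) \lor (\lnot q4 \to (q2 \land q1)))}.
T (\lnot ((q2 \lor q1) \to ((q1 \to \lnot q4) \to \lnot \lnot \lnot q1)) \lor (\lnot q4 \to (q2 \land q1))): β-rule — branch into T \lnot ((q2 \lor q1) \to ((q1 \to \lnot q4) \to \lnot \lnot \lnot q1))  //  T (\lnot q4 \to (q2 \land q1)).
  branch 1 (add T \lnot ((q2 \lor q1) \to ((q1 \to \lnot q4) \to \lnot \lnot \lnot q1))):
    T \lnot ((q2 \lor q1) \to ((q1 \to \lnot q4) \to \lnot \lnot \lnot q1)): α-rule — add T (q2 \lor q1), F ((q1 \to \lnot q4) \to \lnot \lnot \lnot q1).
    F ((q1 \to \lnot q4) \to \lnot \lnot \lnot q1): α-rule — add T (q1 \to \lnot q4), F \lnot \lnot \lnot q1.
    F \lnot \lnot \lnot q1: drop double negation, giving F \lnot q1.
    T (q2 \lor q1): β-rule — branch into T q2  //  T q1.
      branch 1.1 (add T q2):
        T (q1 \to \lnot q4): β-rule — branch into F q1  //  T \lnot q4.
          branch 1.1.1 (add F q1):
            × closes — contains both q1 and \lnot q1.
          branch 1.1.2 (add T \lnot q4):
            ○ open, literals {q1=true, q2=true, q4=false}.
      branch 1.2 (add T q1):
        T (q1 \to \lnot q4): β-rule — branch into F q1  //  T \lnot q4.
          branch 1.2.1 (add F q1):
            × closes — contains both q1 and \lnot q1.
          branch 1.2.2 (add T \lnot q4):
            ○ open, literals {q1=true, q4=false}.
  branch 2 (add T (\lnot q4 \to (q2 \land q1))):
    T (\lnot q4 \to (q2 \land q1)): β-rule — branch into F \lnot q4  //  T (q2 \land q1).
      branch 2.1 (add F \lnot q4):
        ○ open, literals {q4=true}.
      branch 2.2 (add T (q2 \land q1)):
        T (q2 \land q1): α-rule — add T q2, T q1.
        ○ open, literals {q1=true, q2=true}.
2 branches closed, 4 open.
Each open branch fixes some atoms; the unmentioned ones are free. Counting distinct full assignments: branch {q1=true, q2=true, q4=false} (q3) contributes 2 new; branch {q1=true, q4=false} (q2, q3) contributes 2 new; branch {q4=true} (q2, q3, q1) contributes 8 new; branch {q1=true, q2=true} (q3, q4) contributes 0 new. Total: 12.

12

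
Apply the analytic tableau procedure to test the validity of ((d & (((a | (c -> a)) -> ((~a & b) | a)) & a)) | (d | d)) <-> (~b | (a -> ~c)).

Assume the negation and expand:
Initial set: {~(((d & (((a | (c -> a)) -> ((~a & b) | a)) & a)) | (d | d)) <-> (~b | (a -> ~c)))}.
~(((d & (((a | (c -> a)) -> ((~a & b) | a)) & a)) | (d | d)) <-> (~b | (a -> ~c))): β-rule — branch into ((d & (((a | (c -> a)) -> ((~a & b) | a)) & a)) | (d | d)), ~(~b | (a -> ~c))  //  ~((d & (((a | (c -> a)) -> ((~a & b) | a)) & a)) | (d | d)), (~b | (a -> ~c)).
  branch 1 (add ((d & (((a | (c -> a)) -> ((~a & b) | a)) & a)) | (d | d)), ~(~b | (a -> ~c))):
    ~(~b | (a -> ~c)): α-rule — add ~~b, ~(a -> ~c).
    ~(a -> ~c): α-rule — add a, ~~c.
    ((d & (((a | (c -> a)) -> ((~a & b) | a)) & a)) | (d | d)): β-rule — branch into (d & (((a | (c -> a)) -> ((~a & b) | a)) & a))  //  (d | d).
      branch 1.1 (add (d & (((a | (c -> a)) -> ((~a & b) | a)) & a))):
        (d & (((a | (c -> a)) -> ((~a & b) | a)) & a)): α-rule — add d, (((a | (c -> a)) -> ((~a & b) | a)) & a).
        (((a | (c -> a)) -> ((~a & b) | a)) & a): α-rule — add ((a | (c -> a)) -> ((~a & b) | a)), a.
        ((a | (c -> a)) -> ((~a & b) | a)): β-rule — branch into ~(a | (c -> a))  //  ((~a & b) | a).
          branch 1.1.1 (add ~(a | (c -> a))):
            ~(a | (c -> a)): α-rule — add ~a, ~(c -> a).
            × closes — contains both a and ~a.
          branch 1.1.2 (add ((~a & b) | a)):
            ((~a & b) | a): β-rule — branch into (~a & b)  //  a.
              branch 1.1.2.1 (add (~a & b)):
                (~a & b): α-rule — add ~a, b.
                × closes — contains both a and ~a.
              branch 1.1.2.2 (add a):
                ○ open, literals {a=true, b=true, c=true, d=true}.
      branch 1.2 (add (d | d)):
        (d | d): β-rule — branch into d  //  d.
          branch 1.2.1 (add d):
            ○ open, literals {a=true, b=true, c=true, d=true}.
          branch 1.2.2 (add d):
            ○ open, literals {a=true, b=true, c=true, d=true}.
  branch 2 (add ~((d & (((a | (c -> a)) -> ((~a & b) | a)) & a)) | (d | d)), (~b | (a -> ~c))):
    ~((d & (((a | (c -> a)) -> ((~a & b) | a)) & a)) | (d | d)): α-rule — add ~(d & (((a | (c -> a)) -> ((~a & b) | a)) & a)), ~(d | d).
    ~(d | d): α-rule — add ~d, ~d.
    (~b | (a -> ~c)): β-rule — branch into ~b  //  (a -> ~c).
      branch 2.1 (add ~b):
        ~(d & (((a | (c -> a)) -> ((~a & b) | a)) & a)): β-rule — branch into ~d  //  ~(((a | (c -> a)) -> ((~a & b) | a)) & a).
          branch 2.1.1 (add ~d):
            ○ open, literals {b=false, d=false}.
          branch 2.1.2 (add ~(((a | (c -> a)) -> ((~a & b) | a)) & a)):
            ~(((a | (c -> a)) -> ((~a & b) | a)) & a): β-rule — branch into ~((a | (c -> a)) -> ((~a & b) | a))  //  ~a.
              branch 2.1.2.1 (add ~((a | (c -> a)) -> ((~a & b) | a))):
                ~((a | (c -> a)) -> ((~a & b) | a)): α-rule — add (a | (c -> a)), ~((~a & b) | a).
                ~((~a & b) | a): α-rule — add ~(~a & b), ~a.
                (a | (c -> a)): β-rule — branch into a  //  (c -> a).
                  branch 2.1.2.1.1 (add a):
                    × closes — contains both a and ~a.
                  branch 2.1.2.1.2 (add (c -> a)):
                    ~(~a & b): β-rule — branch into ~~a  //  ~b.
                      branch 2.1.2.1.2.1 (add ~~a):
                        × closes — contains both a and ~a.
                      branch 2.1.2.1.2.2 (add ~b):
                        (c -> a): β-rule — branch into ~c  //  a.
                          branch 2.1.2.1.2.2.1 (add ~c):
                            ○ open, literals {a=false, b=false, c=false, d=false}.
                          branch 2.1.2.1.2.2.2 (add a):
                            × closes — contains both a and ~a.
              branch 2.1.2.2 (add ~a):
                ○ open, literals {a=false, b=false, d=false}.
      branch 2.2 (add (a -> ~c)):
        ~(d & (((a | (c -> a)) -> ((~a & b) | a)) & a)): β-rule — branch into ~d  //  ~(((a | (c -> a)) -> ((~a & b) | a)) & a).
          branch 2.2.1 (add ~d):
            (a -> ~c): β-rule — branch into ~a  //  ~c.
              branch 2.2.1.1 (add ~a):
                ○ open, literals {a=false, d=false}.
              branch 2.2.1.2 (add ~c):
                ○ open, literals {c=false, d=false}.
          branch 2.2.2 (add ~(((a | (c -> a)) -> ((~a & b) | a)) & a)):
            (a -> ~c): β-rule — branch into ~a  //  ~c.
              branch 2.2.2.1 (add ~a):
                ~(((a | (c -> a)) -> ((~a & b) | a)) & a): β-rule — branch into ~((a | (c -> a)) -> ((~a & b) | a))  //  ~a.
                  branch 2.2.2.1.1 (add ~((a | (c -> a)) -> ((~a & b) | a))):
                    ~((a | (c -> a)) -> ((~a & b) | a)): α-rule — add (a | (c -> a)), ~((~a & b) | a).
                    ~((~a & b) | a): α-rule — add ~(~a & b), ~a.
                    (a | (c -> a)): β-rule — branch into a  //  (c -> a).
                      branch 2.2.2.1.1.1 (add a):
                        × closes — contains both a and ~a.
                      branch 2.2.2.1.1.2 (add (c -> a)):
                        ~(~a & b): β-rule — branch into ~~a  //  ~b.
                          branch 2.2.2.1.1.2.1 (add ~~a):
                            × closes — contains both a and ~a.
                          branch 2.2.2.1.1.2.2 (add ~b):
                            (c -> a): β-rule — branch into ~c  //  a.
                              branch 2.2.2.1.1.2.2.1 (add ~c):
                                ○ open, literals {a=false, b=false, c=false, d=false}.
                              branch 2.2.2.1.1.2.2.2 (add a):
                                × closes — contains both a and ~a.
                  branch 2.2.2.1.2 (add ~a):
                    ○ open, literals {a=false, d=false}.
              branch 2.2.2.2 (add ~c):
                ~(((a | (c -> a)) -> ((~a & b) | a)) & a): β-rule — branch into ~((a | (c -> a)) -> ((~a & b) | a))  //  ~a.
                  branch 2.2.2.2.1 (add ~((a | (c -> a)) -> ((~a & b) | a))):
                    ~((a | (c -> a)) -> ((~a & b) | a)): α-rule — add (a | (c -> a)), ~((~a & b) | a).
                    ~((~a & b) | a): α-rule — add ~(~a & b), ~a.
                    (a | (c -> a)): β-rule — branch into a  //  (c -> a).
                      branch 2.2.2.2.1.1 (add a):
                        × closes — contains both a and ~a.
                      branch 2.2.2.2.1.2 (add (c -> a)):
                        ~(~a & b): β-rule — branch into ~~a  //  ~b.
                          branch 2.2.2.2.1.2.1 (add ~~a):
                            × closes — contains both a and ~a.
                          branch 2.2.2.2.1.2.2 (add ~b):
                            (c -> a): β-rule — branch into ~c  //  a.
                              branch 2.2.2.2.1.2.2.1 (add ~c):
                                ○ open, literals {a=false, b=false, c=false, d=false}.
                              branch 2.2.2.2.1.2.2.2 (add a):
                                × closes — contains both a and ~a.
                  branch 2.2.2.2.2 (add ~a):
                    ○ open, literals {a=false, c=false, d=false}.
11 branches closed, 12 open.
An open branch gives a countermodel: a=true, b=true, c=true, d=true (unmentioned atoms arbitrary); under it the original formula is false.

Not valid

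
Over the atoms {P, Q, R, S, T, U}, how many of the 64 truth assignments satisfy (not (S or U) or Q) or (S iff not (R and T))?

Initial set: {((not (S or U) or Q) or (S iff not (R and T)))}.
((not (S or U) or Q) or (S iff not (R and T))): β-rule — branch into (not (S or U) or Q)  //  (S iff not (R and T)).
  branch 1 (add (not (S or U) or Q)):
    (not (S or U) or Q): β-rule — branch into not (S or U)  //  Q.
      branch 1.1 (add not (S or U)):
        not (S or U): α-rule — add not S, not U.
        ○ open, literals {S=F, U=F}.
      branch 1.2 (add Q):
        ○ open, literals {Q=T}.
  branch 2 (add (S iff not (R and T))):
    (S iff not (R and T)): β-rule — branch into S, not (R and T)  //  not S, not not (R and T).
      branch 2.1 (add S, not (R and T)):
        not (R and T): β-rule — branch into not R  //  not T.
          branch 2.1.1 (add not R):
            ○ open, literals {R=F, S=T}.
          branch 2.1.2 (add not T):
            ○ open, literals {S=T, T=F}.
      branch 2.2 (add not S, not not (R and T)):
        not not (R and T): α-rule — add R, T.
        ○ open, literals {R=T, S=F, T=T}.
0 branches closed, 5 open.
Each open branch fixes some atoms; the unmentioned ones are free. Counting distinct full assignments: branch {S=F, U=F} (P, Q, R, T) contributes 16 new; branch {Q=T} (P, R, S, T, U) contributes 24 new; branch {R=F, S=T} (P, Q, T, U) contributes 8 new; branch {S=T, T=F} (P, Q, R, U) contributes 4 new; branch {R=T, S=F, T=T} (P, Q, U) contributes 2 new. Total: 54.

54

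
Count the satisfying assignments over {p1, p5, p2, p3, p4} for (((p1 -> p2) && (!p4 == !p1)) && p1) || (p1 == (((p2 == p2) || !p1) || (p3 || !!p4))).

16

Initial set: {((((p1 -> p2) && (!p4 == !p1)) && p1) || (p1 == (((p2 == p2) || !p1) || (p3 || !!p4))))}.
((((p1 -> p2) && (!p4 == !p1)) && p1) || (p1 == (((p2 == p2) || !p1) || (p3 || !!p4)))): β-rule — branch into (((p1 -> p2) && (!p4 == !p1)) && p1)  //  (p1 == (((p2 == p2) || !p1) || (p3 || !!p4))).
  branch 1 (add (((p1 -> p2) && (!p4 == !p1)) && p1)):
    (((p1 -> p2) && (!p4 == !p1)) && p1): α-rule — add ((p1 -> p2) && (!p4 == !p1)), p1.
    ((p1 -> p2) && (!p4 == !p1)): α-rule — add (p1 -> p2), (!p4 == !p1).
    (p1 -> p2): β-rule — branch into !p1  //  p2.
      branch 1.1 (add !p1):
        × closes — contains both p1 and !p1.
      branch 1.2 (add p2):
        (!p4 == !p1): β-rule — branch into !p4, !p1  //  !!p4, !!p1.
          branch 1.2.1 (add !p4, !p1):
            × closes — contains both p1 and !p1.
          branch 1.2.2 (add !!p4, !!p1):
            ○ open, literals {p1=1, p2=1, p4=1}.
  branch 2 (add (p1 == (((p2 == p2) || !p1) || (p3 || !!p4)))):
    (p1 == (((p2 == p2) || !p1) || (p3 || !!p4))): β-rule — branch into p1, (((p2 == p2) || !p1) || (p3 || !!p4))  //  !p1, !(((p2 == p2) || !p1) || (p3 || !!p4)).
      branch 2.1 (add p1, (((p2 == p2) || !p1) || (p3 || !!p4))):
        (((p2 == p2) || !p1) || (p3 || !!p4)): β-rule — branch into ((p2 == p2) || !p1)  //  (p3 || !!p4).
          branch 2.1.1 (add ((p2 == p2) || !p1)):
            ((p2 == p2) || !p1): β-rule — branch into (p2 == p2)  //  !p1.
              branch 2.1.1.1 (add (p2 == p2)):
                (p2 == p2): β-rule — branch into p2, p2  //  !p2, !p2.
                  branch 2.1.1.1.1 (add p2, p2):
                    ○ open, literals {p1=1, p2=1}.
                  branch 2.1.1.1.2 (add !p2, !p2):
                    ○ open, literals {p1=1, p2=0}.
              branch 2.1.1.2 (add !p1):
                × closes — contains both p1 and !p1.
          branch 2.1.2 (add (p3 || !!p4)):
            (p3 || !!p4): β-rule — branch into p3  //  !!p4.
              branch 2.1.2.1 (add p3):
                ○ open, literals {p1=1, p3=1}.
              branch 2.1.2.2 (add !!p4):
                !!p4: drop double negation, giving p4.
                ○ open, literals {p1=1, p4=1}.
      branch 2.2 (add !p1, !(((p2 == p2) || !p1) || (p3 || !!p4))):
        !(((p2 == p2) || !p1) || (p3 || !!p4)): α-rule — add !((p2 == p2) || !p1), !(p3 || !!p4).
        !((p2 == p2) || !p1): α-rule — add !(p2 == p2), !!p1.
        × closes — contains both p1 and !p1.
4 branches closed, 5 open.
Each open branch fixes some atoms; the unmentioned ones are free. Counting distinct full assignments: branch {p1=1, p2=1, p4=1} (p5, p3) contributes 4 new; branch {p1=1, p2=1} (p5, p3, p4) contributes 4 new; branch {p1=1, p2=0} (p5, p3, p4) contributes 8 new; branch {p1=1, p3=1} (p5, p2, p4) contributes 0 new; branch {p1=1, p4=1} (p5, p2, p3) contributes 0 new. Total: 16.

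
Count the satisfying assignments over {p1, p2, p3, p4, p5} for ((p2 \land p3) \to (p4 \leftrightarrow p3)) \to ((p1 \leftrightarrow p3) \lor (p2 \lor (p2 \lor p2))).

Initial set: {(((p2 \land p3) \to (p4 \leftrightarrow p3)) \to ((p1 \leftrightarrow p3) \lor (p2 \lor (p2 \lor p2))))}.
(((p2 \land p3) \to (p4 \leftrightarrow p3)) \to ((p1 \leftrightarrow p3) \lor (p2 \lor (p2 \lor p2)))): β-rule — branch into \lnot ((p2 \land p3) \to (p4 \leftrightarrow p3))  //  ((p1 \leftrightarrow p3) \lor (p2 \lor (p2 \lor p2))).
  branch 1 (add \lnot ((p2 \land p3) \to (p4 \leftrightarrow p3))):
    \lnot ((p2 \land p3) \to (p4 \leftrightarrow p3)): α-rule — add (p2 \land p3), \lnot (p4 \leftrightarrow p3).
    (p2 \land p3): α-rule — add p2, p3.
    \lnot (p4 \leftrightarrow p3): β-rule — branch into p4, \lnot p3  //  \lnot p4, p3.
      branch 1.1 (add p4, \lnot p3):
        × closes — contains both p3 and \lnot p3.
      branch 1.2 (add \lnot p4, p3):
        ○ open, literals {p2=true, p3=true, p4=false}.
  branch 2 (add ((p1 \leftrightarrow p3) \lor (p2 \lor (p2 \lor p2)))):
    ((p1 \leftrightarrow p3) \lor (p2 \lor (p2 \lor p2))): β-rule — branch into (p1 \leftrightarrow p3)  //  (p2 \lor (p2 \lor p2)).
      branch 2.1 (add (p1 \leftrightarrow p3)):
        (p1 \leftrightarrow p3): β-rule — branch into p1, p3  //  \lnot p1, \lnot p3.
          branch 2.1.1 (add p1, p3):
            ○ open, literals {p1=true, p3=true}.
          branch 2.1.2 (add \lnot p1, \lnot p3):
            ○ open, literals {p1=false, p3=false}.
      branch 2.2 (add (p2 \lor (p2 \lor p2))):
        (p2 \lor (p2 \lor p2)): β-rule — branch into p2  //  (p2 \lor p2).
          branch 2.2.1 (add p2):
            ○ open, literals {p2=true}.
          branch 2.2.2 (add (p2 \lor p2)):
            (p2 \lor p2): β-rule — branch into p2  //  p2.
              branch 2.2.2.1 (add p2):
                ○ open, literals {p2=true}.
              branch 2.2.2.2 (add p2):
                ○ open, literals {p2=true}.
1 branch closed, 6 open.
Each open branch fixes some atoms; the unmentioned ones are free. Counting distinct full assignments: branch {p2=true, p3=true, p4=false} (p1, p5) contributes 4 new; branch {p1=true, p3=true} (p2, p4, p5) contributes 6 new; branch {p1=false, p3=false} (p2, p4, p5) contributes 8 new; branch {p2=true} (p1, p3, p4, p5) contributes 6 new; branch {p2=true} (p1, p3, p4, p5) contributes 0 new; branch {p2=true} (p1, p3, p4, p5) contributes 0 new. Total: 24.

24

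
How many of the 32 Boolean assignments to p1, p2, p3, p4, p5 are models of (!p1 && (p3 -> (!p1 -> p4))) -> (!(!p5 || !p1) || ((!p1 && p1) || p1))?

Initial set: {((!p1 && (p3 -> (!p1 -> p4))) -> (!(!p5 || !p1) || ((!p1 && p1) || p1)))}.
((!p1 && (p3 -> (!p1 -> p4))) -> (!(!p5 || !p1) || ((!p1 && p1) || p1))): β-rule — branch into !(!p1 && (p3 -> (!p1 -> p4)))  //  (!(!p5 || !p1) || ((!p1 && p1) || p1)).
  branch 1 (add !(!p1 && (p3 -> (!p1 -> p4)))):
    !(!p1 && (p3 -> (!p1 -> p4))): β-rule — branch into !!p1  //  !(p3 -> (!p1 -> p4)).
      branch 1.1 (add !!p1):
        ○ open, literals {p1=true}.
      branch 1.2 (add !(p3 -> (!p1 -> p4))):
        !(p3 -> (!p1 -> p4)): α-rule — add p3, !(!p1 -> p4).
        !(!p1 -> p4): α-rule — add !p1, !p4.
        ○ open, literals {p1=false, p3=true, p4=false}.
  branch 2 (add (!(!p5 || !p1) || ((!p1 && p1) || p1))):
    (!(!p5 || !p1) || ((!p1 && p1) || p1)): β-rule — branch into !(!p5 || !p1)  //  ((!p1 && p1) || p1).
      branch 2.1 (add !(!p5 || !p1)):
        !(!p5 || !p1): α-rule — add !!p5, !!p1.
        ○ open, literals {p1=true, p5=true}.
      branch 2.2 (add ((!p1 && p1) || p1)):
        ((!p1 && p1) || p1): β-rule — branch into (!p1 && p1)  //  p1.
          branch 2.2.1 (add (!p1 && p1)):
            (!p1 && p1): α-rule — add !p1, p1.
            × closes — contains both p1 and !p1.
          branch 2.2.2 (add p1):
            ○ open, literals {p1=true}.
1 branch closed, 4 open.
Each open branch fixes some atoms; the unmentioned ones are free. Counting distinct full assignments: branch {p1=true} (p2, p3, p4, p5) contributes 16 new; branch {p1=false, p3=true, p4=false} (p2, p5) contributes 4 new; branch {p1=true, p5=true} (p2, p3, p4) contributes 0 new; branch {p1=true} (p2, p3, p4, p5) contributes 0 new. Total: 20.

20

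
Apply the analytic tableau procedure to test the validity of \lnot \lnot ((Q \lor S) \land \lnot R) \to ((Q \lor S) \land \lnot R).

Assume the negation and expand:
Initial set: {\lnot (\lnot \lnot ((Q \lor S) \land \lnot R) \to ((Q \lor S) \land \lnot R))}.
\lnot (\lnot \lnot ((Q \lor S) \land \lnot R) \to ((Q \lor S) \land \lnot R)): α-rule — add \lnot \lnot ((Q \lor S) \land \lnot R), \lnot ((Q \lor S) \land \lnot R).
\lnot \lnot ((Q \lor S) \land \lnot R): drop double negation, giving ((Q \lor S) \land \lnot R).
((Q \lor S) \land \lnot R): α-rule — add (Q \lor S), \lnot R.
\lnot ((Q \lor S) \land \lnot R): β-rule — branch into \lnot (Q \lor S)  //  \lnot \lnot R.
  branch 1 (add \lnot (Q \lor S)):
    \lnot (Q \lor S): α-rule — add \lnot Q, \lnot S.
    (Q \lor S): β-rule — branch into Q  //  S.
      branch 1.1 (add Q):
        × closes — contains both Q and \lnot Q.
      branch 1.2 (add S):
        × closes — contains both S and \lnot S.
  branch 2 (add \lnot \lnot R):
    × closes — contains both R and \lnot R.
All 3 branches close.
Every branch closed, so the negation is unsatisfiable and the formula is valid.

Valid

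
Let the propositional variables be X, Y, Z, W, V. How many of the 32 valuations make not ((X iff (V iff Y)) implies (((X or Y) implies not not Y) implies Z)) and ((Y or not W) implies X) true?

Initial set: {T (not ((X iff (V iff Y)) implies (((X or Y) implies not not Y) implies Z)) and ((Y or not W) implies X))}.
T (not ((X iff (V iff Y)) implies (((X or Y) implies not not Y) implies Z)) and ((Y or not W) implies X)): α-rule — add T not ((X iff (V iff Y)) implies (((X or Y) implies not not Y) implies Z)), T ((Y or not W) implies X).
T not ((X iff (V iff Y)) implies (((X or Y) implies not not Y) implies Z)): α-rule — add T (X iff (V iff Y)), F (((X or Y) implies not not Y) implies Z).
F (((X or Y) implies not not Y) implies Z): α-rule — add T ((X or Y) implies not not Y), F Z.
T ((Y or not W) implies X): β-rule — branch into F (Y or not W)  //  T X.
  branch 1 (add F (Y or not W)):
    F (Y or not W): α-rule — add F Y, F not W.
    T (X iff (V iff Y)): β-rule — branch into T X, T (V iff Y)  //  F X, F (V iff Y).
      branch 1.1 (add T X, T (V iff Y)):
        T ((X or Y) implies not not Y): β-rule — branch into F (X or Y)  //  T not not Y.
          branch 1.1.1 (add F (X or Y)):
            F (X or Y): α-rule — add F X, F Y.
            × closes — contains both X and not X.
          branch 1.1.2 (add T not not Y):
            T not not Y: drop double negation, giving T Y.
            × closes — contains both Y and not Y.
      branch 1.2 (add F X, F (V iff Y)):
        T ((X or Y) implies not not Y): β-rule — branch into F (X or Y)  //  T not not Y.
          branch 1.2.1 (add F (X or Y)):
            F (X or Y): α-rule — add F X, F Y.
            F (V iff Y): β-rule — branch into T V, F Y  //  F V, T Y.
              branch 1.2.1.1 (add T V, F Y):
                ○ open, literals {V=1, W=1, X=0, Y=0, Z=0}.
              branch 1.2.1.2 (add F V, T Y):
                × closes — contains both Y and not Y.
          branch 1.2.2 (add T not not Y):
            T not not Y: drop double negation, giving T Y.
            × closes — contains both Y and not Y.
  branch 2 (add T X):
    T (X iff (V iff Y)): β-rule — branch into T X, T (V iff Y)  //  F X, F (V iff Y).
      branch 2.1 (add T X, T (V iff Y)):
        T ((X or Y) implies not not Y): β-rule — branch into F (X or Y)  //  T not not Y.
          branch 2.1.1 (add F (X or Y)):
            F (X or Y): α-rule — add F X, F Y.
            × closes — contains both X and not X.
          branch 2.1.2 (add T not not Y):
            T not not Y: drop double negation, giving T Y.
            T (V iff Y): β-rule — branch into T V, T Y  //  F V, F Y.
              branch 2.1.2.1 (add T V, T Y):
                ○ open, literals {V=1, X=1, Y=1, Z=0}.
              branch 2.1.2.2 (add F V, F Y):
                × closes — contains both Y and not Y.
      branch 2.2 (add F X, F (V iff Y)):
        × closes — contains both X and not X.
7 branches closed, 2 open.
Each open branch fixes some atoms; the unmentioned ones are free. Counting distinct full assignments: branch {V=1, W=1, X=0, Y=0, Z=0} (none free) contributes 1 new; branch {V=1, X=1, Y=1, Z=0} (W) contributes 2 new. Total: 3.

3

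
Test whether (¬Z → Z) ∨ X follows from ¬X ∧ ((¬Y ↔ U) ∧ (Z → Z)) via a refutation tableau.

No

Initial set: {(¬X ∧ ((¬Y ↔ U) ∧ (Z → Z))); ¬((¬Z → Z) ∨ X)}.
(¬X ∧ ((¬Y ↔ U) ∧ (Z → Z))): α-rule — add ¬X, ((¬Y ↔ U) ∧ (Z → Z)).
¬((¬Z → Z) ∨ X): α-rule — add ¬(¬Z → Z), ¬X.
((¬Y ↔ U) ∧ (Z → Z)): α-rule — add (¬Y ↔ U), (Z → Z).
¬(¬Z → Z): α-rule — add ¬Z, ¬Z.
(¬Y ↔ U): β-rule — branch into ¬Y, U  //  ¬¬Y, ¬U.
  branch 1 (add ¬Y, U):
    (Z → Z): β-rule — branch into ¬Z  //  Z.
      branch 1.1 (add ¬Z):
        ○ open, literals {U=1, X=0, Y=0, Z=0}.
      branch 1.2 (add Z):
        × closes — contains both Z and ¬Z.
  branch 2 (add ¬¬Y, ¬U):
    (Z → Z): β-rule — branch into ¬Z  //  Z.
      branch 2.1 (add ¬Z):
        ○ open, literals {U=0, X=0, Y=1, Z=0}.
      branch 2.2 (add Z):
        × closes — contains both Z and ¬Z.
2 branches closed, 2 open.
An open branch gives a countermodel: U=1, X=0, Y=0, Z=0 (unmentioned atoms arbitrary); the premises hold there but the conclusion fails.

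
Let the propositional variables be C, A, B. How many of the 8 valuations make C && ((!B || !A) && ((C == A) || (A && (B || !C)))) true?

1

Initial set: {(C && ((!B || !A) && ((C == A) || (A && (B || !C)))))}.
(C && ((!B || !A) && ((C == A) || (A && (B || !C))))): α-rule — add C, ((!B || !A) && ((C == A) || (A && (B || !C)))).
((!B || !A) && ((C == A) || (A && (B || !C)))): α-rule — add (!B || !A), ((C == A) || (A && (B || !C))).
(!B || !A): β-rule — branch into !B  //  !A.
  branch 1 (add !B):
    ((C == A) || (A && (B || !C))): β-rule — branch into (C == A)  //  (A && (B || !C)).
      branch 1.1 (add (C == A)):
        (C == A): β-rule — branch into C, A  //  !C, !A.
          branch 1.1.1 (add C, A):
            ○ open, literals {A=true, B=false, C=true}.
          branch 1.1.2 (add !C, !A):
            × closes — contains both C and !C.
      branch 1.2 (add (A && (B || !C))):
        (A && (B || !C)): α-rule — add A, (B || !C).
        (B || !C): β-rule — branch into B  //  !C.
          branch 1.2.1 (add B):
            × closes — contains both B and !B.
          branch 1.2.2 (add !C):
            × closes — contains both C and !C.
  branch 2 (add !A):
    ((C == A) || (A && (B || !C))): β-rule — branch into (C == A)  //  (A && (B || !C)).
      branch 2.1 (add (C == A)):
        (C == A): β-rule — branch into C, A  //  !C, !A.
          branch 2.1.1 (add C, A):
            × closes — contains both A and !A.
          branch 2.1.2 (add !C, !A):
            × closes — contains both C and !C.
      branch 2.2 (add (A && (B || !C))):
        (A && (B || !C)): α-rule — add A, (B || !C).
        × closes — contains both A and !A.
6 branches closed, 1 open.
Each open branch fixes some atoms; the unmentioned ones are free. Counting distinct full assignments: branch {A=true, B=false, C=true} (none free) contributes 1 new. Total: 1.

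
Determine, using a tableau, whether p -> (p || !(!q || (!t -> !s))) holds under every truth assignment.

Assume the negation and expand:
Initial set: {F (p -> (p || !(!q || (!t -> !s))))}.
F (p -> (p || !(!q || (!t -> !s)))): α-rule — add T p, F (p || !(!q || (!t -> !s))).
F (p || !(!q || (!t -> !s))): α-rule — add F p, F !(!q || (!t -> !s)).
× closes — contains both p and !p.
All 1 branch closes.
Every branch closed, so the negation is unsatisfiable and the formula is valid.

Valid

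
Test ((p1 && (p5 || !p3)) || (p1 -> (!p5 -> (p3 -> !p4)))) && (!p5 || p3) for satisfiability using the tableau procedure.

Satisfiable

Initial set: {T (((p1 && (p5 || !p3)) || (p1 -> (!p5 -> (p3 -> !p4)))) && (!p5 || p3))}.
T (((p1 && (p5 || !p3)) || (p1 -> (!p5 -> (p3 -> !p4)))) && (!p5 || p3)): α-rule — add T ((p1 && (p5 || !p3)) || (p1 -> (!p5 -> (p3 -> !p4)))), T (!p5 || p3).
T ((p1 && (p5 || !p3)) || (p1 -> (!p5 -> (p3 -> !p4)))): β-rule — branch into T (p1 && (p5 || !p3))  //  T (p1 -> (!p5 -> (p3 -> !p4))).
  branch 1 (add T (p1 && (p5 || !p3))):
    T (p1 && (p5 || !p3)): α-rule — add T p1, T (p5 || !p3).
    T (!p5 || p3): β-rule — branch into T !p5  //  T p3.
      branch 1.1 (add T !p5):
        T (p5 || !p3): β-rule — branch into T p5  //  T !p3.
          branch 1.1.1 (add T p5):
            × closes — contains both p5 and !p5.
          branch 1.1.2 (add T !p3):
            ○ open, literals {p1=true, p3=false, p5=false}.
      branch 1.2 (add T p3):
        T (p5 || !p3): β-rule — branch into T p5  //  T !p3.
          branch 1.2.1 (add T p5):
            ○ open, literals {p1=true, p3=true, p5=true}.
          branch 1.2.2 (add T !p3):
            × closes — contains both p3 and !p3.
  branch 2 (add T (p1 -> (!p5 -> (p3 -> !p4)))):
    T (!p5 || p3): β-rule — branch into T !p5  //  T p3.
      branch 2.1 (add T !p5):
        T (p1 -> (!p5 -> (p3 -> !p4))): β-rule — branch into F p1  //  T (!p5 -> (p3 -> !p4)).
          branch 2.1.1 (add F p1):
            ○ open, literals {p1=false, p5=false}.
          branch 2.1.2 (add T (!p5 -> (p3 -> !p4))):
            T (!p5 -> (p3 -> !p4)): β-rule — branch into F !p5  //  T (p3 -> !p4).
              branch 2.1.2.1 (add F !p5):
                × closes — contains both p5 and !p5.
              branch 2.1.2.2 (add T (p3 -> !p4)):
                T (p3 -> !p4): β-rule — branch into F p3  //  T !p4.
                  branch 2.1.2.2.1 (add F p3):
                    ○ open, literals {p3=false, p5=false}.
                  branch 2.1.2.2.2 (add T !p4):
                    ○ open, literals {p4=false, p5=false}.
      branch 2.2 (add T p3):
        T (p1 -> (!p5 -> (p3 -> !p4))): β-rule — branch into F p1  //  T (!p5 -> (p3 -> !p4)).
          branch 2.2.1 (add F p1):
            ○ open, literals {p1=false, p3=true}.
          branch 2.2.2 (add T (!p5 -> (p3 -> !p4))):
            T (!p5 -> (p3 -> !p4)): β-rule — branch into F !p5  //  T (p3 -> !p4).
              branch 2.2.2.1 (add F !p5):
                ○ open, literals {p3=true, p5=true}.
              branch 2.2.2.2 (add T (p3 -> !p4)):
                T (p3 -> !p4): β-rule — branch into F p3  //  T !p4.
                  branch 2.2.2.2.1 (add F p3):
                    × closes — contains both p3 and !p3.
                  branch 2.2.2.2.2 (add T !p4):
                    ○ open, literals {p3=true, p4=false}.
4 branches closed, 8 open.
An open branch gives a satisfying assignment: p1=true, p3=false, p5=false.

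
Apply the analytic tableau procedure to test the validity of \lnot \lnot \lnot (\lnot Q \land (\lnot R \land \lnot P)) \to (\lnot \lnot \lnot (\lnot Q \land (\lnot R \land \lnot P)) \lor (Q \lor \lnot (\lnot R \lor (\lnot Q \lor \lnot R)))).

Valid

Assume the negation and expand:
Initial set: {\lnot (\lnot \lnot \lnot (\lnot Q \land (\lnot R \land \lnot P)) \to (\lnot \lnot \lnot (\lnot Q \land (\lnot R \land \lnot P)) \lor (Q \lor \lnot (\lnot R \lor (\lnot Q \lor \lnot R)))))}.
\lnot (\lnot \lnot \lnot (\lnot Q \land (\lnot R \land \lnot P)) \to (\lnot \lnot \lnot (\lnot Q \land (\lnot R \land \lnot P)) \lor (Q \lor \lnot (\lnot R \lor (\lnot Q \lor \lnot R))))): α-rule — add \lnot \lnot \lnot (\lnot Q \land (\lnot R \land \lnot P)), \lnot (\lnot \lnot \lnot (\lnot Q \land (\lnot R \land \lnot P)) \lor (Q \lor \lnot (\lnot R \lor (\lnot Q \lor \lnot R)))).
\lnot \lnot \lnot (\lnot Q \land (\lnot R \land \lnot P)): drop double negation, giving \lnot (\lnot Q \land (\lnot R \land \lnot P)).
\lnot (\lnot \lnot \lnot (\lnot Q \land (\lnot R \land \lnot P)) \lor (Q \lor \lnot (\lnot R \lor (\lnot Q \lor \lnot R)))): α-rule — add \lnot \lnot \lnot \lnot (\lnot Q \land (\lnot R \land \lnot P)), \lnot (Q \lor \lnot (\lnot R \lor (\lnot Q \lor \lnot R))).
\lnot \lnot \lnot \lnot (\lnot Q \land (\lnot R \land \lnot P)): drop double negation, giving \lnot \lnot (\lnot Q \land (\lnot R \land \lnot P)).
\lnot (Q \lor \lnot (\lnot R \lor (\lnot Q \lor \lnot R))): α-rule — add \lnot Q, \lnot \lnot (\lnot R \lor (\lnot Q \lor \lnot R)).
\lnot \lnot (\lnot Q \land (\lnot R \land \lnot P)): α-rule — add \lnot Q, (\lnot R \land \lnot P).
(\lnot R \land \lnot P): α-rule — add \lnot R, \lnot P.
\lnot (\lnot Q \land (\lnot R \land \lnot P)): β-rule — branch into \lnot \lnot Q  //  \lnot (\lnot R \land \lnot P).
  branch 1 (add \lnot \lnot Q):
    × closes — contains both Q and \lnot Q.
  branch 2 (add \lnot (\lnot R \land \lnot P)):
    \lnot \lnot (\lnot R \lor (\lnot Q \lor \lnot R)): β-rule — branch into \lnot R  //  (\lnot Q \lor \lnot R).
      branch 2.1 (add \lnot R):
        \lnot (\lnot R \land \lnot P): β-rule — branch into \lnot \lnot R  //  \lnot \lnot P.
          branch 2.1.1 (add \lnot \lnot R):
            × closes — contains both R and \lnot R.
          branch 2.1.2 (add \lnot \lnot P):
            × closes — contains both P and \lnot P.
      branch 2.2 (add (\lnot Q \lor \lnot R)):
        \lnot (\lnot R \land \lnot P): β-rule — branch into \lnot \lnot R  //  \lnot \lnot P.
          branch 2.2.1 (add \lnot \lnot R):
            × closes — contains both R and \lnot R.
          branch 2.2.2 (add \lnot \lnot P):
            × closes — contains both P and \lnot P.
All 5 branches close.
Every branch closed, so the negation is unsatisfiable and the formula is valid.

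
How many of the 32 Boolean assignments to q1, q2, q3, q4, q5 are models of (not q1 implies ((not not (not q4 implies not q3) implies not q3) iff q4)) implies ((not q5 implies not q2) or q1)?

31

Initial set: {((not q1 implies ((not not (not q4 implies not q3) implies not q3) iff q4)) implies ((not q5 implies not q2) or q1))}.
((not q1 implies ((not not (not q4 implies not q3) implies not q3) iff q4)) implies ((not q5 implies not q2) or q1)): β-rule — branch into not (not q1 implies ((not not (not q4 implies not q3) implies not q3) iff q4))  //  ((not q5 implies not q2) or q1).
  branch 1 (add not (not q1 implies ((not not (not q4 implies not q3) implies not q3) iff q4))):
    not (not q1 implies ((not not (not q4 implies not q3) implies not q3) iff q4)): α-rule — add not q1, not ((not not (not q4 implies not q3) implies not q3) iff q4).
    not ((not not (not q4 implies not q3) implies not q3) iff q4): β-rule — branch into (not not (not q4 implies not q3) implies not q3), not q4  //  not (not not (not q4 implies not q3) implies not q3), q4.
      branch 1.1 (add (not not (not q4 implies not q3) implies not q3), not q4):
        (not not (not q4 implies not q3) implies not q3): β-rule — branch into not not not (not q4 implies not q3)  //  not q3.
          branch 1.1.1 (add not not not (not q4 implies not q3)):
            not not not (not q4 implies not q3): drop double negation, giving not (not q4 implies not q3).
            not (not q4 implies not q3): α-rule — add not q4, not not q3.
            ○ open, literals {q1=0, q3=1, q4=0}.
          branch 1.1.2 (add not q3):
            ○ open, literals {q1=0, q3=0, q4=0}.
      branch 1.2 (add not (not not (not q4 implies not q3) implies not q3), q4):
        not (not not (not q4 implies not q3) implies not q3): α-rule — add not not (not q4 implies not q3), not not q3.
        not not (not q4 implies not q3): drop double negation, giving (not q4 implies not q3).
        (not q4 implies not q3): β-rule — branch into not not q4  //  not q3.
          branch 1.2.1 (add not not q4):
            ○ open, literals {q1=0, q3=1, q4=1}.
          branch 1.2.2 (add not q3):
            × closes — contains both q3 and not q3.
  branch 2 (add ((not q5 implies not q2) or q1)):
    ((not q5 implies not q2) or q1): β-rule — branch into (not q5 implies not q2)  //  q1.
      branch 2.1 (add (not q5 implies not q2)):
        (not q5 implies not q2): β-rule — branch into not not q5  //  not q2.
          branch 2.1.1 (add not not q5):
            ○ open, literals {q5=1}.
          branch 2.1.2 (add not q2):
            ○ open, literals {q2=0}.
      branch 2.2 (add q1):
        ○ open, literals {q1=1}.
1 branch closed, 6 open.
Each open branch fixes some atoms; the unmentioned ones are free. Counting distinct full assignments: branch {q1=0, q3=1, q4=0} (q2, q5) contributes 4 new; branch {q1=0, q3=0, q4=0} (q2, q5) contributes 4 new; branch {q1=0, q3=1, q4=1} (q2, q5) contributes 4 new; branch {q5=1} (q1, q2, q3, q4) contributes 10 new; branch {q2=0} (q1, q3, q4, q5) contributes 5 new; branch {q1=1} (q2, q3, q4, q5) contributes 4 new. Total: 31.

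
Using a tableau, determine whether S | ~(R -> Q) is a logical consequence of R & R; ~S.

Initial set: {T (R & R); T ~S; F (S | ~(R -> Q))}.
T (R & R): α-rule — add T R, T R.
F (S | ~(R -> Q)): α-rule — add F S, F ~(R -> Q).
F ~(R -> Q): β-rule — branch into F R  //  T Q.
  branch 1 (add F R):
    × closes — contains both R and ~R.
  branch 2 (add T Q):
    ○ open, literals {Q=true, R=true, S=false}.
1 branch closed, 1 open.
An open branch gives a countermodel: Q=true, R=true, S=false (unmentioned atoms arbitrary); the premises hold there but the conclusion fails.

No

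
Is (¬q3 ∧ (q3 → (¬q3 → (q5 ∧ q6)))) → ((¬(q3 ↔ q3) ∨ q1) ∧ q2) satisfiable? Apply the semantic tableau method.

Initial set: {T ((¬q3 ∧ (q3 → (¬q3 → (q5 ∧ q6)))) → ((¬(q3 ↔ q3) ∨ q1) ∧ q2))}.
T ((¬q3 ∧ (q3 → (¬q3 → (q5 ∧ q6)))) → ((¬(q3 ↔ q3) ∨ q1) ∧ q2)): β-rule — branch into F (¬q3 ∧ (q3 → (¬q3 → (q5 ∧ q6))))  //  T ((¬(q3 ↔ q3) ∨ q1) ∧ q2).
  branch 1 (add F (¬q3 ∧ (q3 → (¬q3 → (q5 ∧ q6))))):
    F (¬q3 ∧ (q3 → (¬q3 → (q5 ∧ q6)))): β-rule — branch into F ¬q3  //  F (q3 → (¬q3 → (q5 ∧ q6))).
      branch 1.1 (add F ¬q3):
        ○ open, literals {q3=T}.
      branch 1.2 (add F (q3 → (¬q3 → (q5 ∧ q6)))):
        F (q3 → (¬q3 → (q5 ∧ q6))): α-rule — add T q3, F (¬q3 → (q5 ∧ q6)).
        F (¬q3 → (q5 ∧ q6)): α-rule — add T ¬q3, F (q5 ∧ q6).
        × closes — contains both q3 and ¬q3.
  branch 2 (add T ((¬(q3 ↔ q3) ∨ q1) ∧ q2)):
    T ((¬(q3 ↔ q3) ∨ q1) ∧ q2): α-rule — add T (¬(q3 ↔ q3) ∨ q1), T q2.
    T (¬(q3 ↔ q3) ∨ q1): β-rule — branch into T ¬(q3 ↔ q3)  //  T q1.
      branch 2.1 (add T ¬(q3 ↔ q3)):
        T ¬(q3 ↔ q3): β-rule — branch into T q3, F q3  //  F q3, T q3.
          branch 2.1.1 (add T q3, F q3):
            × closes — contains both q3 and ¬q3.
          branch 2.1.2 (add F q3, T q3):
            × closes — contains both q3 and ¬q3.
      branch 2.2 (add T q1):
        ○ open, literals {q1=T, q2=T}.
3 branches closed, 2 open.
An open branch gives a satisfying assignment: q3=T.

Satisfiable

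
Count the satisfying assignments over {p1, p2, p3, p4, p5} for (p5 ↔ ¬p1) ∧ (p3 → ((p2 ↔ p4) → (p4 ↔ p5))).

Initial set: {((p5 ↔ ¬p1) ∧ (p3 → ((p2 ↔ p4) → (p4 ↔ p5))))}.
((p5 ↔ ¬p1) ∧ (p3 → ((p2 ↔ p4) → (p4 ↔ p5)))): α-rule — add (p5 ↔ ¬p1), (p3 → ((p2 ↔ p4) → (p4 ↔ p5))).
(p5 ↔ ¬p1): β-rule — branch into p5, ¬p1  //  ¬p5, ¬¬p1.
  branch 1 (add p5, ¬p1):
    (p3 → ((p2 ↔ p4) → (p4 ↔ p5))): β-rule — branch into ¬p3  //  ((p2 ↔ p4) → (p4 ↔ p5)).
      branch 1.1 (add ¬p3):
        ○ open, literals {p1=F, p3=F, p5=T}.
      branch 1.2 (add ((p2 ↔ p4) → (p4 ↔ p5))):
        ((p2 ↔ p4) → (p4 ↔ p5)): β-rule — branch into ¬(p2 ↔ p4)  //  (p4 ↔ p5).
          branch 1.2.1 (add ¬(p2 ↔ p4)):
            ¬(p2 ↔ p4): β-rule — branch into p2, ¬p4  //  ¬p2, p4.
              branch 1.2.1.1 (add p2, ¬p4):
                ○ open, literals {p1=F, p2=T, p4=F, p5=T}.
              branch 1.2.1.2 (add ¬p2, p4):
                ○ open, literals {p1=F, p2=F, p4=T, p5=T}.
          branch 1.2.2 (add (p4 ↔ p5)):
            (p4 ↔ p5): β-rule — branch into p4, p5  //  ¬p4, ¬p5.
              branch 1.2.2.1 (add p4, p5):
                ○ open, literals {p1=F, p4=T, p5=T}.
              branch 1.2.2.2 (add ¬p4, ¬p5):
                × closes — contains both p5 and ¬p5.
  branch 2 (add ¬p5, ¬¬p1):
    (p3 → ((p2 ↔ p4) → (p4 ↔ p5))): β-rule — branch into ¬p3  //  ((p2 ↔ p4) → (p4 ↔ p5)).
      branch 2.1 (add ¬p3):
        ○ open, literals {p1=T, p3=F, p5=F}.
      branch 2.2 (add ((p2 ↔ p4) → (p4 ↔ p5))):
        ((p2 ↔ p4) → (p4 ↔ p5)): β-rule — branch into ¬(p2 ↔ p4)  //  (p4 ↔ p5).
          branch 2.2.1 (add ¬(p2 ↔ p4)):
            ¬(p2 ↔ p4): β-rule — branch into p2, ¬p4  //  ¬p2, p4.
              branch 2.2.1.1 (add p2, ¬p4):
                ○ open, literals {p1=T, p2=T, p4=F, p5=F}.
              branch 2.2.1.2 (add ¬p2, p4):
                ○ open, literals {p1=T, p2=F, p4=T, p5=F}.
          branch 2.2.2 (add (p4 ↔ p5)):
            (p4 ↔ p5): β-rule — branch into p4, p5  //  ¬p4, ¬p5.
              branch 2.2.2.1 (add p4, p5):
                × closes — contains both p5 and ¬p5.
              branch 2.2.2.2 (add ¬p4, ¬p5):
                ○ open, literals {p1=T, p4=F, p5=F}.
2 branches closed, 8 open.
Each open branch fixes some atoms; the unmentioned ones are free. Counting distinct full assignments: branch {p1=F, p3=F, p5=T} (p2, p4) contributes 4 new; branch {p1=F, p2=T, p4=F, p5=T} (p3) contributes 1 new; branch {p1=F, p2=F, p4=T, p5=T} (p3) contributes 1 new; branch {p1=F, p4=T, p5=T} (p2, p3) contributes 1 new; branch {p1=T, p3=F, p5=F} (p2, p4) contributes 4 new; branch {p1=T, p2=T, p4=F, p5=F} (p3) contributes 1 new; branch {p1=T, p2=F, p4=T, p5=F} (p3) contributes 1 new; branch {p1=T, p4=F, p5=F} (p2, p3) contributes 1 new. Total: 14.

14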